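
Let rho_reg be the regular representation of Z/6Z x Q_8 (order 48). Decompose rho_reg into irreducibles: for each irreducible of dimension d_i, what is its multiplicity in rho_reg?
Each irreducible V_i of dimension d_i appears with multiplicity d_i, i.e. rho_reg = (direct sum over all irreducibles V_i) d_i V_i. The irreducible dimensions for Z/6Z x Q_8 are 1, 1, 1, 1, 1, 1, 1, 1, 1, 1, 1, 1, 1, 1, 1, 1, 1, 1, 1, 1, 1, 1, 1, 1, 2, 2, 2, 2, 2, 2: 24 irreducibles of dimension 1, each with multiplicity 1; 6 irreducibles of dimension 2, each with multiplicity 2. Total dimension 24*1*1 + 6*2*2 = 48 = |G|.

Proof sketch: General theorem: in the regular representation of a finite group G, each irreducible appears with multiplicity equal to its dimension. Check: dim(rho_reg) = sum d_i^2 = 1 + 1 + 1 + 1 + 1 + 1 + 1 + 1 + 1 + 1 + 1 + 1 + 1 + 1 + 1 + 1 + 1 + 1 + 1 + 1 + 1 + 1 + 1 + 1 + 4 + 4 + 4 + 4 + 4 + 4 = 48 = |G|.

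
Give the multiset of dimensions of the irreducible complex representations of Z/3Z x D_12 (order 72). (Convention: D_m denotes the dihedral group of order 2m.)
Dimensions: 1, 1, 1, 1, 1, 1, 1, 1, 1, 1, 1, 1, 2, 2, 2, 2, 2, 2, 2, 2, 2, 2, 2, 2, 2, 2, 2

There are 27 irreducibles (= number of conjugacy classes). Their dimensions d_i satisfy sum d_i^2 = |G| = 72: 1 + 1 + 1 + 1 + 1 + 1 + 1 + 1 + 1 + 1 + 1 + 1 + 4 + 4 + 4 + 4 + 4 + 4 + 4 + 4 + 4 + 4 + 4 + 4 + 4 + 4 + 4 = 72. (For the product with Z/3Z: each of the 3 1-dim characters of Z/3Z tensors with each irrep of D_12, giving 3 copies of each D_12-dimension.)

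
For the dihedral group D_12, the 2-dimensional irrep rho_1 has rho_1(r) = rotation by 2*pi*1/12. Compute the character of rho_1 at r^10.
chi_{rho_1}(r^10) = 2*cos(2*pi*1*10/12) = 1

Reasoning: rho_1(r^10) is rotation by angle 2*pi*1*10/12, whose trace is 2*cos(2*pi*1*10/12) = 1.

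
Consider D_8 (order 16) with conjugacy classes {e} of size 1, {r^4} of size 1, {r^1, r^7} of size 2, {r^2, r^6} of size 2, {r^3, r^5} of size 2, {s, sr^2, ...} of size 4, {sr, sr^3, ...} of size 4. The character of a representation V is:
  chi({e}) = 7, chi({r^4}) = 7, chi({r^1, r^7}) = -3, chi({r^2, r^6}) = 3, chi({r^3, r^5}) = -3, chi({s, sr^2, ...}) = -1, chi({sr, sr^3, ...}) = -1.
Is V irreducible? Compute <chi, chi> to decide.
Not irreducible (reducible): <chi, chi> = 10 > 1.

Proof sketch: <chi, chi> = (1/|G|) sum_C |C| * |chi(C)|^2 = (1/16)[1*|7|^2 + 1*|7|^2 + 2*|-3|^2 + 2*|3|^2 + 2*|-3|^2 + 4*|-1|^2 + 4*|-1|^2]
  = (1/16)[(49) + (49) + (18) + (18) + (18) + (4) + (4)] = 160/16 = 10.
A character is irreducible iff <chi, chi> = 1, so this representation is reducible.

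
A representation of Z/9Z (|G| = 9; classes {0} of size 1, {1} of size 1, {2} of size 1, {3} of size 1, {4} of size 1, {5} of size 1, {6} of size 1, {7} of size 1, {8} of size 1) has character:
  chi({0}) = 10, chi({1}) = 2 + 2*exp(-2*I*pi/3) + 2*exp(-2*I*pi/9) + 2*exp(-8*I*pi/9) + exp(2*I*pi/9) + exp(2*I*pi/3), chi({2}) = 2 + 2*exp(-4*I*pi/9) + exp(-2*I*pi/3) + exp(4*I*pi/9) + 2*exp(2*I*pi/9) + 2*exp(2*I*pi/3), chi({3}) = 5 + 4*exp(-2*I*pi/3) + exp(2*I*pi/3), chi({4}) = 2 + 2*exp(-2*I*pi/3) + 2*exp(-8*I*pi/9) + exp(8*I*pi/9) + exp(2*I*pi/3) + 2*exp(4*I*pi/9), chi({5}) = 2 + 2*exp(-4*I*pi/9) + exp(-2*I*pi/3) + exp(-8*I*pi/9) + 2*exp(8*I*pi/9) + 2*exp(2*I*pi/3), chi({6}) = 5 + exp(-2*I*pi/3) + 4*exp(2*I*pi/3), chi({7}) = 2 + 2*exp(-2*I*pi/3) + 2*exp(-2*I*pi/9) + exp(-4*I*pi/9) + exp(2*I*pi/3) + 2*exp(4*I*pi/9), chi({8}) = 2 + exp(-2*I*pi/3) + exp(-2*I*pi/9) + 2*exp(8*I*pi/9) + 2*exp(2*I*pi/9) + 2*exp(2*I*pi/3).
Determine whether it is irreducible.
Not irreducible (reducible): <chi, chi> = 18 > 1.

Justification: <chi, chi> = (1/|G|) sum_C |C| * |chi(C)|^2 = (1/9)[1*|10|^2 + 1*|2 + 2*exp(-2*I*pi/3) + 2*exp(-2*I*pi/9) + 2*exp(-8*I*pi/9) + exp(2*I*pi/9) + exp(2*I*pi/3)|^2 + 1*|2 + 2*exp(-4*I*pi/9) + exp(-2*I*pi/3) + exp(4*I*pi/9) + 2*exp(2*I*pi/9) + 2*exp(2*I*pi/3)|^2 + 1*|5 + 4*exp(-2*I*pi/3) + exp(2*I*pi/3)|^2 + 1*|2 + 2*exp(-2*I*pi/3) + 2*exp(-8*I*pi/9) + exp(8*I*pi/9) + exp(2*I*pi/3) + 2*exp(4*I*pi/9)|^2 + 1*|2 + 2*exp(-4*I*pi/9) + exp(-2*I*pi/3) + exp(-8*I*pi/9) + 2*exp(8*I*pi/9) + 2*exp(2*I*pi/3)|^2 + 1*|5 + exp(-2*I*pi/3) + 4*exp(2*I*pi/3)|^2 + 1*|2 + 2*exp(-2*I*pi/3) + 2*exp(-2*I*pi/9) + exp(-4*I*pi/9) + exp(2*I*pi/3) + 2*exp(4*I*pi/9)|^2 + 1*|2 + exp(-2*I*pi/3) + exp(-2*I*pi/9) + 2*exp(8*I*pi/9) + 2*exp(2*I*pi/9) + 2*exp(2*I*pi/3)|^2]
  = (1/9)[(100) + (18 + 12*exp(-2*I*pi/3) + 9*exp(-4*I*pi/9) + 10*exp(-2*I*pi/9) + 10*exp(-8*I*pi/9) + 10*exp(8*I*pi/9) + 10*exp(2*I*pi/9) + 9*exp(4*I*pi/9) + 12*exp(2*I*pi/3)) + (18 + 12*exp(-2*I*pi/3) + 10*exp(-4*I*pi/9) + 10*exp(-2*I*pi/9) + 9*exp(-8*I*pi/9) + 9*exp(8*I*pi/9) + 10*exp(2*I*pi/9) + 10*exp(4*I*pi/9) + 12*exp(2*I*pi/3)) + (13) + (18 + 12*exp(-2*I*pi/3) + 10*exp(-4*I*pi/9) + 9*exp(-2*I*pi/9) + 10*exp(-8*I*pi/9) + 10*exp(8*I*pi/9) + 9*exp(2*I*pi/9) + 10*exp(4*I*pi/9) + 12*exp(2*I*pi/3)) + (18 + 12*exp(-2*I*pi/3) + 10*exp(-4*I*pi/9) + 9*exp(-2*I*pi/9) + 10*exp(-8*I*pi/9) + 10*exp(8*I*pi/9) + 9*exp(2*I*pi/9) + 10*exp(4*I*pi/9) + 12*exp(2*I*pi/3)) + (13) + (18 + 12*exp(-2*I*pi/3) + 10*exp(-4*I*pi/9) + 10*exp(-2*I*pi/9) + 9*exp(-8*I*pi/9) + 9*exp(8*I*pi/9) + 10*exp(2*I*pi/9) + 10*exp(4*I*pi/9) + 12*exp(2*I*pi/3)) + (18 + 12*exp(-2*I*pi/3) + 9*exp(-4*I*pi/9) + 10*exp(-2*I*pi/9) + 10*exp(-8*I*pi/9) + 10*exp(8*I*pi/9) + 10*exp(2*I*pi/9) + 9*exp(4*I*pi/9) + 12*exp(2*I*pi/3))] = 162/9 = 18.
(Exp terms are combined using exp(i*s)*conj(exp(i*t)) = exp(i*(s-t)), and sums of them are collapsed using the identity that for every m > 1 the m distinct m-th roots of unity sum to 0, e.g. 1 + exp(2*I*pi/3) + exp(-2*I*pi/3) = 0.)
A character is irreducible iff <chi, chi> = 1, so this representation is reducible.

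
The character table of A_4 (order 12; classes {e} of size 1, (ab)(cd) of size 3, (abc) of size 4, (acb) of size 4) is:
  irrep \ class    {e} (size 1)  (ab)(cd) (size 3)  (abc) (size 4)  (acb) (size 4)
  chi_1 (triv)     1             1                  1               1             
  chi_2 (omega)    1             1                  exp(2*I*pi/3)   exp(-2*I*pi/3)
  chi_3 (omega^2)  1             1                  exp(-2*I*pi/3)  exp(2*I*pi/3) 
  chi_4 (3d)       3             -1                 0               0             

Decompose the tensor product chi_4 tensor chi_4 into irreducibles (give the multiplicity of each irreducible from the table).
chi_4 tensor chi_4 = chi_1 + chi_2 + chi_3 + 2*chi_4 (all other irreducibles have multiplicity 0).

Reasoning: The character of a tensor product is the pointwise product (chi_4 * chi_4)(C) = chi_4(C) * chi_4(C):
  {e}: (3)*(3), (ab)(cd): (-1)*(-1), (abc): (0)*(0), (acb): (0)*(0)
so (chi_4 * chi_4) takes values
  {e} -> 9, (ab)(cd) -> 1, (abc) -> 0, (acb) -> 0.
Now take the inner product of this character with each irreducible chi from the table, <chi_4*chi_4, chi> = (1/12) sum_C |C| (chi_4*chi_4)(C) conj(chi(C)):
  <chi_4*chi_4, chi_1> = (1/12)[1*(9)*conj(1) + 3*(1)*conj(1) + 4*(0)*conj(1) + 4*(0)*conj(1)]
      = (1/12)[(9) + (3) + (0) + (0)] = 12/12 = 1
  <chi_4*chi_4, chi_2> = (1/12)[1*(9)*conj(1) + 3*(1)*conj(1) + 4*(0)*conj(exp(2*I*pi/3)) + 4*(0)*conj(exp(-2*I*pi/3))]
      = (1/12)[(9) + (3) + (0) + (0)] = 12/12 = 1
  <chi_4*chi_4, chi_3> = (1/12)[1*(9)*conj(1) + 3*(1)*conj(1) + 4*(0)*conj(exp(-2*I*pi/3)) + 4*(0)*conj(exp(2*I*pi/3))]
      = (1/12)[(9) + (3) + (0) + (0)] = 12/12 = 1
  <chi_4*chi_4, chi_4> = (1/12)[1*(9)*conj(3) + 3*(1)*conj(-1) + 4*(0)*conj(0) + 4*(0)*conj(0)]
      = (1/12)[(27) + (-3) + (0) + (0)] = 24/12 = 2
(Exp terms are combined using exp(i*s)*conj(exp(i*t)) = exp(i*(s-t)), and sums of them are collapsed using the identity that for every m > 1 the m distinct m-th roots of unity sum to 0, e.g. 1 + exp(2*I*pi/3) + exp(-2*I*pi/3) = 0.)
Hence the multiplicities are chi_1: 1, chi_2: 1, chi_3: 1, chi_4: 2. Dimension check: dim(chi_4)*dim(chi_4) = 3*3 = 9 and sum (mult * dim) = 1*1 + 1*1 + 1*1 + 2*3 = 9.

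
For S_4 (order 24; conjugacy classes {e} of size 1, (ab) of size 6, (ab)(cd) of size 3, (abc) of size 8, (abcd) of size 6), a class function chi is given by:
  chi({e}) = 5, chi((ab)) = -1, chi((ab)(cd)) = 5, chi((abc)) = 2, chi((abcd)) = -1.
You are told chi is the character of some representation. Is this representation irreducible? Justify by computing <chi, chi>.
Not irreducible (reducible): <chi, chi> = 6 > 1.

Reasoning: <chi, chi> = (1/|G|) sum_C |C| * |chi(C)|^2 = (1/24)[1*|5|^2 + 6*|-1|^2 + 3*|5|^2 + 8*|2|^2 + 6*|-1|^2]
  = (1/24)[(25) + (6) + (75) + (32) + (6)] = 144/24 = 6.
A character is irreducible iff <chi, chi> = 1, so this representation is reducible.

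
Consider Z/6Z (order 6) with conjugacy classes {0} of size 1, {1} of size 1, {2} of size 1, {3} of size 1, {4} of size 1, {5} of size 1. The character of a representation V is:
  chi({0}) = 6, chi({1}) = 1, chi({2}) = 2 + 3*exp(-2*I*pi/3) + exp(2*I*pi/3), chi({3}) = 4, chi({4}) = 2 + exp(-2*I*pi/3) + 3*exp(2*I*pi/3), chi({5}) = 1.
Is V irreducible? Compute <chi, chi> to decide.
Not irreducible (reducible): <chi, chi> = 10 > 1.

Proof sketch: <chi, chi> = (1/|G|) sum_C |C| * |chi(C)|^2 = (1/6)[1*|6|^2 + 1*|1|^2 + 1*|2 + 3*exp(-2*I*pi/3) + exp(2*I*pi/3)|^2 + 1*|4|^2 + 1*|2 + exp(-2*I*pi/3) + 3*exp(2*I*pi/3)|^2 + 1*|1|^2]
  = (1/6)[(36) + (1) + (3) + (16) + (3) + (1)] = 60/6 = 10.
(Exp terms are combined using exp(i*s)*conj(exp(i*t)) = exp(i*(s-t)), and sums of them are collapsed using the identity that for every m > 1 the m distinct m-th roots of unity sum to 0, e.g. 1 + exp(2*I*pi/3) + exp(-2*I*pi/3) = 0.)
A character is irreducible iff <chi, chi> = 1, so this representation is reducible.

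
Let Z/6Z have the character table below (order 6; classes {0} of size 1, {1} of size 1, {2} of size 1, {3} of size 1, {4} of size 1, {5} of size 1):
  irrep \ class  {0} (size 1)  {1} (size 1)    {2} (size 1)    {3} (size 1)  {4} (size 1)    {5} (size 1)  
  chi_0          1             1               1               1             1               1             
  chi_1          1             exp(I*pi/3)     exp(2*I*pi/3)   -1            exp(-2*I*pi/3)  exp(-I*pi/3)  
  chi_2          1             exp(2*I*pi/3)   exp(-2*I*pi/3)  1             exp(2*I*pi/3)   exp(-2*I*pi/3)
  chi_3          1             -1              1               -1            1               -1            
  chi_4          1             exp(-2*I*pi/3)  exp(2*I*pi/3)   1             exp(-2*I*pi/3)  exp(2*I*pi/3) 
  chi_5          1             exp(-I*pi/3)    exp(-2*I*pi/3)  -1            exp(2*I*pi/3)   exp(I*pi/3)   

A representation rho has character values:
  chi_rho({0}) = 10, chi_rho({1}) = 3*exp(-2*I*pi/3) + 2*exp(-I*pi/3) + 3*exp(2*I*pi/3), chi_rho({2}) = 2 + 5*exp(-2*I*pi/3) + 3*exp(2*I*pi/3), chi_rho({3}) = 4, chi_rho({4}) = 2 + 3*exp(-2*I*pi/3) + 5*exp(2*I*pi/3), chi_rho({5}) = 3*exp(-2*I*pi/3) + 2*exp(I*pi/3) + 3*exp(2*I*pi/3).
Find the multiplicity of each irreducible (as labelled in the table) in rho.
Multiplicities: chi_0: 1, chi_1: 0, chi_2: 3, chi_3: 1, chi_4: 3, chi_5: 2.

Why: Use <chi_rho, chi> = (1/|G|) sum_C |C| * chi_rho(C) * conj(chi(C)) with |G| = 6 for each irreducible chi in the table:
  <chi_rho, chi_0> = (1/6)[1*(10)*conj(1) + 1*(3*exp(-2*I*pi/3) + 2*exp(-I*pi/3) + 3*exp(2*I*pi/3))*conj(1) + 1*(2 + 5*exp(-2*I*pi/3) + 3*exp(2*I*pi/3))*conj(1) + 1*(4)*conj(1) + 1*(2 + 3*exp(-2*I*pi/3) + 5*exp(2*I*pi/3))*conj(1) + 1*(3*exp(-2*I*pi/3) + 2*exp(I*pi/3) + 3*exp(2*I*pi/3))*conj(1)]
      = (1/6)[(10) + (3*exp(-2*I*pi/3) + 2*exp(-I*pi/3) + 3*exp(2*I*pi/3)) + (2 + 5*exp(-2*I*pi/3) + 3*exp(2*I*pi/3)) + (4) + (2 + 3*exp(-2*I*pi/3) + 5*exp(2*I*pi/3)) + (3*exp(-2*I*pi/3) + 2*exp(I*pi/3) + 3*exp(2*I*pi/3))] = 6/6 = 1
  <chi_rho, chi_1> = (1/6)[1*(10)*conj(1) + 1*(3*exp(-2*I*pi/3) + 2*exp(-I*pi/3) + 3*exp(2*I*pi/3))*conj(exp(I*pi/3)) + 1*(2 + 5*exp(-2*I*pi/3) + 3*exp(2*I*pi/3))*conj(exp(2*I*pi/3)) + 1*(4)*conj(-1) + 1*(2 + 3*exp(-2*I*pi/3) + 5*exp(2*I*pi/3))*conj(exp(-2*I*pi/3)) + 1*(3*exp(-2*I*pi/3) + 2*exp(I*pi/3) + 3*exp(2*I*pi/3))*conj(exp(-I*pi/3))]
      = (1/6)[(10) + (-3 + 2*exp(-2*I*pi/3) + 3*exp(I*pi/3)) + (3 + 2*exp(-2*I*pi/3) + 5*exp(2*I*pi/3)) + (-4) + (3 + 5*exp(-2*I*pi/3) + 2*exp(2*I*pi/3)) + (-3 + 3*exp(-I*pi/3) + 2*exp(2*I*pi/3))] = 0/6 = 0
  <chi_rho, chi_2> = (1/6)[1*(10)*conj(1) + 1*(3*exp(-2*I*pi/3) + 2*exp(-I*pi/3) + 3*exp(2*I*pi/3))*conj(exp(2*I*pi/3)) + 1*(2 + 5*exp(-2*I*pi/3) + 3*exp(2*I*pi/3))*conj(exp(-2*I*pi/3)) + 1*(4)*conj(1) + 1*(2 + 3*exp(-2*I*pi/3) + 5*exp(2*I*pi/3))*conj(exp(2*I*pi/3)) + 1*(3*exp(-2*I*pi/3) + 2*exp(I*pi/3) + 3*exp(2*I*pi/3))*conj(exp(-2*I*pi/3))]
      = (1/6)[(10) + (1 + 3*exp(2*I*pi/3)) + (5 + 3*exp(-2*I*pi/3) + 2*exp(2*I*pi/3)) + (4) + (5 + 2*exp(-2*I*pi/3) + 3*exp(2*I*pi/3)) + (1 + 3*exp(-2*I*pi/3))] = 18/6 = 3
  <chi_rho, chi_3> = (1/6)[1*(10)*conj(1) + 1*(3*exp(-2*I*pi/3) + 2*exp(-I*pi/3) + 3*exp(2*I*pi/3))*conj(-1) + 1*(2 + 5*exp(-2*I*pi/3) + 3*exp(2*I*pi/3))*conj(1) + 1*(4)*conj(-1) + 1*(2 + 3*exp(-2*I*pi/3) + 5*exp(2*I*pi/3))*conj(1) + 1*(3*exp(-2*I*pi/3) + 2*exp(I*pi/3) + 3*exp(2*I*pi/3))*conj(-1)]
      = (1/6)[(10) + (-3*exp(2*I*pi/3) - 2*exp(-I*pi/3) - 3*exp(-2*I*pi/3)) + (2 + 5*exp(-2*I*pi/3) + 3*exp(2*I*pi/3)) + (-4) + (2 + 3*exp(-2*I*pi/3) + 5*exp(2*I*pi/3)) + (-3*exp(2*I*pi/3) - 2*exp(I*pi/3) - 3*exp(-2*I*pi/3))] = 6/6 = 1
  <chi_rho, chi_4> = (1/6)[1*(10)*conj(1) + 1*(3*exp(-2*I*pi/3) + 2*exp(-I*pi/3) + 3*exp(2*I*pi/3))*conj(exp(-2*I*pi/3)) + 1*(2 + 5*exp(-2*I*pi/3) + 3*exp(2*I*pi/3))*conj(exp(2*I*pi/3)) + 1*(4)*conj(1) + 1*(2 + 3*exp(-2*I*pi/3) + 5*exp(2*I*pi/3))*conj(exp(-2*I*pi/3)) + 1*(3*exp(-2*I*pi/3) + 2*exp(I*pi/3) + 3*exp(2*I*pi/3))*conj(exp(2*I*pi/3))]
      = (1/6)[(10) + (3 + 3*exp(-2*I*pi/3) + 2*exp(I*pi/3)) + (3 + 2*exp(-2*I*pi/3) + 5*exp(2*I*pi/3)) + (4) + (3 + 5*exp(-2*I*pi/3) + 2*exp(2*I*pi/3)) + (3 + 2*exp(-I*pi/3) + 3*exp(2*I*pi/3))] = 18/6 = 3
  <chi_rho, chi_5> = (1/6)[1*(10)*conj(1) + 1*(3*exp(-2*I*pi/3) + 2*exp(-I*pi/3) + 3*exp(2*I*pi/3))*conj(exp(-I*pi/3)) + 1*(2 + 5*exp(-2*I*pi/3) + 3*exp(2*I*pi/3))*conj(exp(-2*I*pi/3)) + 1*(4)*conj(-1) + 1*(2 + 3*exp(-2*I*pi/3) + 5*exp(2*I*pi/3))*conj(exp(2*I*pi/3)) + 1*(3*exp(-2*I*pi/3) + 2*exp(I*pi/3) + 3*exp(2*I*pi/3))*conj(exp(I*pi/3))]
      = (1/6)[(10) + (-1 + 3*exp(-I*pi/3)) + (5 + 3*exp(-2*I*pi/3) + 2*exp(2*I*pi/3)) + (-4) + (5 + 2*exp(-2*I*pi/3) + 3*exp(2*I*pi/3)) + (-1 + 3*exp(I*pi/3))] = 12/6 = 2
(Exp terms are combined using exp(i*s)*conj(exp(i*t)) = exp(i*(s-t)), and sums of them are collapsed using the identity that for every m > 1 the m distinct m-th roots of unity sum to 0, e.g. 1 + exp(2*I*pi/3) + exp(-2*I*pi/3) = 0.)
Dimension check: dim(rho) = sum (mult * dim) = 1*1 + 0*1 + 3*1 + 1*1 + 3*1 + 2*1 = 10 = chi_rho(e) = 10.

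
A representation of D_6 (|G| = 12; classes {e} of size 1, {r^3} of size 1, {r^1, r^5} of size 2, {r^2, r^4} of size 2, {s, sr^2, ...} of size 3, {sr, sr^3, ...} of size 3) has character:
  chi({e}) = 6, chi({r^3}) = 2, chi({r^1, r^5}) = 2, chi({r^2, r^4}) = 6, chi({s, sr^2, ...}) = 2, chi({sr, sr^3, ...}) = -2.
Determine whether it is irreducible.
Not irreducible (reducible): <chi, chi> = 12 > 1.

Proof sketch: <chi, chi> = (1/|G|) sum_C |C| * |chi(C)|^2 = (1/12)[1*|6|^2 + 1*|2|^2 + 2*|2|^2 + 2*|6|^2 + 3*|2|^2 + 3*|-2|^2]
  = (1/12)[(36) + (4) + (8) + (72) + (12) + (12)] = 144/12 = 12.
A character is irreducible iff <chi, chi> = 1, so this representation is reducible.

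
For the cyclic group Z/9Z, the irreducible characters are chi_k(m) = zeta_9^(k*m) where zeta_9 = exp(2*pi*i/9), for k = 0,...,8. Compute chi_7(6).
chi_7(6) = zeta_9^42 = exp(-2*I*pi/3)

Justification: chi_7(6) = zeta_9^(7*6) = zeta_9^42. Since zeta_9^9 = 1, this equals zeta_9^6 = exp(2*pi*i*6/9) = exp(-2*I*pi/3).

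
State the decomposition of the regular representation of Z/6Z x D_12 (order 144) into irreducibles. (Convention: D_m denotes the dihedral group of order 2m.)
Each irreducible V_i of dimension d_i appears with multiplicity d_i, i.e. rho_reg = (direct sum over all irreducibles V_i) d_i V_i. The irreducible dimensions for Z/6Z x D_12 are 1, 1, 1, 1, 1, 1, 1, 1, 1, 1, 1, 1, 1, 1, 1, 1, 1, 1, 1, 1, 1, 1, 1, 1, 2, 2, 2, 2, 2, 2, 2, 2, 2, 2, 2, 2, 2, 2, 2, 2, 2, 2, 2, 2, 2, 2, 2, 2, 2, 2, 2, 2, 2, 2: 24 irreducibles of dimension 1, each with multiplicity 1; 30 irreducibles of dimension 2, each with multiplicity 2. Total dimension 24*1*1 + 30*2*2 = 144 = |G|.

Details: General theorem: in the regular representation of a finite group G, each irreducible appears with multiplicity equal to its dimension. Check: dim(rho_reg) = sum d_i^2 = 1 + 1 + 1 + 1 + 1 + 1 + 1 + 1 + 1 + 1 + 1 + 1 + 1 + 1 + 1 + 1 + 1 + 1 + 1 + 1 + 1 + 1 + 1 + 1 + 4 + 4 + 4 + 4 + 4 + 4 + 4 + 4 + 4 + 4 + 4 + 4 + 4 + 4 + 4 + 4 + 4 + 4 + 4 + 4 + 4 + 4 + 4 + 4 + 4 + 4 + 4 + 4 + 4 + 4 = 144 = |G|.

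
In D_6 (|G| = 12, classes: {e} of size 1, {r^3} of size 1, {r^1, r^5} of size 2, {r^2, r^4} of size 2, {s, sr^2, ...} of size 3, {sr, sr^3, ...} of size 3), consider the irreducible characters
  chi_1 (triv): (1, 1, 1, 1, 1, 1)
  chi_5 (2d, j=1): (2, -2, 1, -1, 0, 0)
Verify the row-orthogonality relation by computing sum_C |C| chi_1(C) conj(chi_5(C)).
Sum = 0; so <chi_1, chi_5> = 0 (distinct irreducibles are orthogonal).

Compute term by term over conjugacy classes (|C| * chi_1(C) * conj(chi_5(C))):
  1*(1)*conj(2) + 1*(1)*conj(-2) + 2*(1)*conj(1) + 2*(1)*conj(-1) + 3*(1)*conj(0) + 3*(1)*conj(0)
  = (2) + (-2) + (2) + (-2) + (0) + (0)
  = 0.
Dividing by |G| = 12 gives 0/12 = 0, matching the row-orthogonality relation <chi_1, chi_5> = [chi_1 = chi_5].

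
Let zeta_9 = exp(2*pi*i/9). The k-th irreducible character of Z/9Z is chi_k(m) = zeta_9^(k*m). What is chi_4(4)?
chi_4(4) = zeta_9^16 = exp(-4*I*pi/9)

Working: chi_4(4) = zeta_9^(4*4) = zeta_9^16. Since zeta_9^9 = 1, this equals zeta_9^7 = exp(2*pi*i*7/9) = exp(-4*I*pi/9).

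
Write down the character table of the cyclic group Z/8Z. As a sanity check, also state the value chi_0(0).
Character table of Z/8Z (irreps indexed chi_0,...,chi_7 with chi_k(m) = zeta_8^(k*m), zeta_8 = exp(2*pi*i/8)):
  irrep \ class  {0} (size 1)  {1} (size 1)    {2} (size 1)  {3} (size 1)    {4} (size 1)  {5} (size 1)    {6} (size 1)  {7} (size 1)  
  chi_0          1             1               1             1               1             1               1             1             
  chi_1          1             exp(I*pi/4)     I             exp(3*I*pi/4)   -1            exp(-3*I*pi/4)  -I            exp(-I*pi/4)  
  chi_2          1             I               -1            -I              1             I               -1            -I            
  chi_3          1             exp(3*I*pi/4)   -I            exp(I*pi/4)     -1            exp(-I*pi/4)    I             exp(-3*I*pi/4)
  chi_4          1             -1              1             -1              1             -1              1             -1            
  chi_5          1             exp(-3*I*pi/4)  I             exp(-I*pi/4)    -1            exp(I*pi/4)     -I            exp(3*I*pi/4) 
  chi_6          1             -I              -1            I               1             -I              -1            I             
  chi_7          1             exp(-I*pi/4)    -I            exp(-3*I*pi/4)  -1            exp(3*I*pi/4)   I             exp(I*pi/4)   

Spot check: chi_0(0) = zeta_8^(0*0) = zeta_8^0 = 1.

Justification: Z/8Z is abelian, so all 8 irreducible complex representations are 1-dimensional. They are given by chi_k(m) = zeta_8^(k*m) for k = 0,...,7. Row orthogonality: sum_m chi_k(m) conj(chi_l(m)) = 8 * [k = l].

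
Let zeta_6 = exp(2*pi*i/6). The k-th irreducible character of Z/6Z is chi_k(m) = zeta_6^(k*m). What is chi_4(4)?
chi_4(4) = zeta_6^16 = exp(-2*I*pi/3)

Explanation: chi_4(4) = zeta_6^(4*4) = zeta_6^16. Since zeta_6^6 = 1, this equals zeta_6^4 = exp(2*pi*i*4/6) = exp(-2*I*pi/3).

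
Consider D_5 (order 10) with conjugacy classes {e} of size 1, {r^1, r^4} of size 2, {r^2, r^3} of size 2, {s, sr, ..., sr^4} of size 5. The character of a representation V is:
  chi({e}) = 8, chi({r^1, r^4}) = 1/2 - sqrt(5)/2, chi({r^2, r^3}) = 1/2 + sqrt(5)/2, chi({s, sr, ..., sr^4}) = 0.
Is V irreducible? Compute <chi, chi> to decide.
Not irreducible (reducible): <chi, chi> = 7 > 1.

Solution. <chi, chi> = (1/|G|) sum_C |C| * |chi(C)|^2 = (1/10)[1*|8|^2 + 2*|1/2 - sqrt(5)/2|^2 + 2*|1/2 + sqrt(5)/2|^2 + 5*|0|^2]
  = (1/10)[(64) + (3 - sqrt(5)) + (sqrt(5) + 3) + (0)] = 70/10 = 7.
A character is irreducible iff <chi, chi> = 1, so this representation is reducible.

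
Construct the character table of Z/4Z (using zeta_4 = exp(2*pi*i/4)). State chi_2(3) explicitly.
Character table of Z/4Z (irreps indexed chi_0,...,chi_3 with chi_k(m) = zeta_4^(k*m), zeta_4 = exp(2*pi*i/4)):
  irrep \ class  {0} (size 1)  {1} (size 1)  {2} (size 1)  {3} (size 1)
  chi_0          1             1             1             1           
  chi_1          1             I             -1            -I          
  chi_2          1             -1            1             -1          
  chi_3          1             -I            -1            I           

Spot check: chi_2(3) = zeta_4^(2*3) = zeta_4^6 = -1.

Argument: Z/4Z is abelian, so all 4 irreducible complex representations are 1-dimensional. They are given by chi_k(m) = zeta_4^(k*m) for k = 0,...,3. Row orthogonality: sum_m chi_k(m) conj(chi_l(m)) = 4 * [k = l].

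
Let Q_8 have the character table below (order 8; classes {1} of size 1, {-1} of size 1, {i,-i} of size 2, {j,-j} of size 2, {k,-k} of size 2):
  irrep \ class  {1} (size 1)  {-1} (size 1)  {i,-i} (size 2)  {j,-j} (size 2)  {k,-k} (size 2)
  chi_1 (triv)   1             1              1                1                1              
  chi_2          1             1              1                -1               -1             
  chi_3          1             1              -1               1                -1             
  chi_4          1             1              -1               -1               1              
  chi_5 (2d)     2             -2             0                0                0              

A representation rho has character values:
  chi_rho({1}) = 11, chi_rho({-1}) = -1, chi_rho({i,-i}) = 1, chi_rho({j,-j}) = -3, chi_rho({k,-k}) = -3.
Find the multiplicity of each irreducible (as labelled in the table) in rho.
Multiplicities: chi_1: 0, chi_2: 3, chi_3: 1, chi_4: 1, chi_5: 3.

Derivation: Use <chi_rho, chi> = (1/|G|) sum_C |C| * chi_rho(C) * conj(chi(C)) with |G| = 8 for each irreducible chi in the table:
  <chi_rho, chi_1> = (1/8)[1*(11)*conj(1) + 1*(-1)*conj(1) + 2*(1)*conj(1) + 2*(-3)*conj(1) + 2*(-3)*conj(1)]
      = (1/8)[(11) + (-1) + (2) + (-6) + (-6)] = 0/8 = 0
  <chi_rho, chi_2> = (1/8)[1*(11)*conj(1) + 1*(-1)*conj(1) + 2*(1)*conj(1) + 2*(-3)*conj(-1) + 2*(-3)*conj(-1)]
      = (1/8)[(11) + (-1) + (2) + (6) + (6)] = 24/8 = 3
  <chi_rho, chi_3> = (1/8)[1*(11)*conj(1) + 1*(-1)*conj(1) + 2*(1)*conj(-1) + 2*(-3)*conj(1) + 2*(-3)*conj(-1)]
      = (1/8)[(11) + (-1) + (-2) + (-6) + (6)] = 8/8 = 1
  <chi_rho, chi_4> = (1/8)[1*(11)*conj(1) + 1*(-1)*conj(1) + 2*(1)*conj(-1) + 2*(-3)*conj(-1) + 2*(-3)*conj(1)]
      = (1/8)[(11) + (-1) + (-2) + (6) + (-6)] = 8/8 = 1
  <chi_rho, chi_5> = (1/8)[1*(11)*conj(2) + 1*(-1)*conj(-2) + 2*(1)*conj(0) + 2*(-3)*conj(0) + 2*(-3)*conj(0)]
      = (1/8)[(22) + (2) + (0) + (0) + (0)] = 24/8 = 3
Dimension check: dim(rho) = sum (mult * dim) = 0*1 + 3*1 + 1*1 + 1*1 + 3*2 = 11 = chi_rho(e) = 11.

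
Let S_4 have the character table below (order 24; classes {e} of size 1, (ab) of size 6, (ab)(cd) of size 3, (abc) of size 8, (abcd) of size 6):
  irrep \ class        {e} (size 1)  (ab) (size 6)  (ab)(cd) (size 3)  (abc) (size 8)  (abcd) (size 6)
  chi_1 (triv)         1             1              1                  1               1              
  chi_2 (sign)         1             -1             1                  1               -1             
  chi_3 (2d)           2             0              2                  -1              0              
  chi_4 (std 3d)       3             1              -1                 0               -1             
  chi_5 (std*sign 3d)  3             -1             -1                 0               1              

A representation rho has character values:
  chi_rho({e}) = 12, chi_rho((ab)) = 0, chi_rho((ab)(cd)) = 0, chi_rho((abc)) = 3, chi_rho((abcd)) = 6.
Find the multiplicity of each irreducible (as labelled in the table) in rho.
Multiplicities: chi_1: 3, chi_2: 0, chi_3: 0, chi_4: 0, chi_5: 3.

Details: Use <chi_rho, chi> = (1/|G|) sum_C |C| * chi_rho(C) * conj(chi(C)) with |G| = 24 for each irreducible chi in the table:
  <chi_rho, chi_1> = (1/24)[1*(12)*conj(1) + 6*(0)*conj(1) + 3*(0)*conj(1) + 8*(3)*conj(1) + 6*(6)*conj(1)]
      = (1/24)[(12) + (0) + (0) + (24) + (36)] = 72/24 = 3
  <chi_rho, chi_2> = (1/24)[1*(12)*conj(1) + 6*(0)*conj(-1) + 3*(0)*conj(1) + 8*(3)*conj(1) + 6*(6)*conj(-1)]
      = (1/24)[(12) + (0) + (0) + (24) + (-36)] = 0/24 = 0
  <chi_rho, chi_3> = (1/24)[1*(12)*conj(2) + 6*(0)*conj(0) + 3*(0)*conj(2) + 8*(3)*conj(-1) + 6*(6)*conj(0)]
      = (1/24)[(24) + (0) + (0) + (-24) + (0)] = 0/24 = 0
  <chi_rho, chi_4> = (1/24)[1*(12)*conj(3) + 6*(0)*conj(1) + 3*(0)*conj(-1) + 8*(3)*conj(0) + 6*(6)*conj(-1)]
      = (1/24)[(36) + (0) + (0) + (0) + (-36)] = 0/24 = 0
  <chi_rho, chi_5> = (1/24)[1*(12)*conj(3) + 6*(0)*conj(-1) + 3*(0)*conj(-1) + 8*(3)*conj(0) + 6*(6)*conj(1)]
      = (1/24)[(36) + (0) + (0) + (0) + (36)] = 72/24 = 3
Dimension check: dim(rho) = sum (mult * dim) = 3*1 + 0*1 + 0*2 + 0*3 + 3*3 = 12 = chi_rho(e) = 12.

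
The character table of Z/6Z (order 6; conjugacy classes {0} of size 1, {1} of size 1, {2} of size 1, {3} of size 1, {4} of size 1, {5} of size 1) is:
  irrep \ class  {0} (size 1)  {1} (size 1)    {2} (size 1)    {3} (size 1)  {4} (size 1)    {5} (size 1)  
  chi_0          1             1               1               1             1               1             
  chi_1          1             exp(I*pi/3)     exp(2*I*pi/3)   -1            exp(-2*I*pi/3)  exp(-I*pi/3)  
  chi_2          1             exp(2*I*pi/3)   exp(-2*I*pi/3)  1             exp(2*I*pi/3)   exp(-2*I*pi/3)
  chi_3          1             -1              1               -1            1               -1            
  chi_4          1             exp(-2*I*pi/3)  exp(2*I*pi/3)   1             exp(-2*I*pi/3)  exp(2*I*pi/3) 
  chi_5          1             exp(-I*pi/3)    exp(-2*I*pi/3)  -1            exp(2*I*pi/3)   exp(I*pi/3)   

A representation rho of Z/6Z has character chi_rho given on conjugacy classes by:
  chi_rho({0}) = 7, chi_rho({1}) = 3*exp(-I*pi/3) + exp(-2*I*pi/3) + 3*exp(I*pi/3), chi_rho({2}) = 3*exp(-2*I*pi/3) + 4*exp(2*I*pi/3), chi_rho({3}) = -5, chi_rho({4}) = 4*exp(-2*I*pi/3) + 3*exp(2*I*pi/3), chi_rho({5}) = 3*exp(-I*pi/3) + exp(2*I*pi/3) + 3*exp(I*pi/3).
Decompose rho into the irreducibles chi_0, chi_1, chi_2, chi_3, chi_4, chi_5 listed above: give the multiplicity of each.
Multiplicities: chi_0: 0, chi_1: 3, chi_2: 0, chi_3: 0, chi_4: 1, chi_5: 3.

Reasoning: Use <chi_rho, chi> = (1/|G|) sum_C |C| * chi_rho(C) * conj(chi(C)) with |G| = 6 for each irreducible chi in the table:
  <chi_rho, chi_0> = (1/6)[1*(7)*conj(1) + 1*(3*exp(-I*pi/3) + exp(-2*I*pi/3) + 3*exp(I*pi/3))*conj(1) + 1*(3*exp(-2*I*pi/3) + 4*exp(2*I*pi/3))*conj(1) + 1*(-5)*conj(1) + 1*(4*exp(-2*I*pi/3) + 3*exp(2*I*pi/3))*conj(1) + 1*(3*exp(-I*pi/3) + exp(2*I*pi/3) + 3*exp(I*pi/3))*conj(1)]
      = (1/6)[(7) + (3*exp(-I*pi/3) + exp(-2*I*pi/3) + 3*exp(I*pi/3)) + (3*exp(-2*I*pi/3) + 4*exp(2*I*pi/3)) + (-5) + (4*exp(-2*I*pi/3) + 3*exp(2*I*pi/3)) + (3*exp(-I*pi/3) + exp(2*I*pi/3) + 3*exp(I*pi/3))] = 0/6 = 0
  <chi_rho, chi_1> = (1/6)[1*(7)*conj(1) + 1*(3*exp(-I*pi/3) + exp(-2*I*pi/3) + 3*exp(I*pi/3))*conj(exp(I*pi/3)) + 1*(3*exp(-2*I*pi/3) + 4*exp(2*I*pi/3))*conj(exp(2*I*pi/3)) + 1*(-5)*conj(-1) + 1*(4*exp(-2*I*pi/3) + 3*exp(2*I*pi/3))*conj(exp(-2*I*pi/3)) + 1*(3*exp(-I*pi/3) + exp(2*I*pi/3) + 3*exp(I*pi/3))*conj(exp(-I*pi/3))]
      = (1/6)[(7) + (2 + 3*exp(-2*I*pi/3)) + (4 + 3*exp(2*I*pi/3)) + (5) + (4 + 3*exp(-2*I*pi/3)) + (2 + 3*exp(2*I*pi/3))] = 18/6 = 3
  <chi_rho, chi_2> = (1/6)[1*(7)*conj(1) + 1*(3*exp(-I*pi/3) + exp(-2*I*pi/3) + 3*exp(I*pi/3))*conj(exp(2*I*pi/3)) + 1*(3*exp(-2*I*pi/3) + 4*exp(2*I*pi/3))*conj(exp(-2*I*pi/3)) + 1*(-5)*conj(1) + 1*(4*exp(-2*I*pi/3) + 3*exp(2*I*pi/3))*conj(exp(2*I*pi/3)) + 1*(3*exp(-I*pi/3) + exp(2*I*pi/3) + 3*exp(I*pi/3))*conj(exp(-2*I*pi/3))]
      = (1/6)[(7) + (-3 + 3*exp(-I*pi/3) + exp(2*I*pi/3)) + (3 + 4*exp(-2*I*pi/3)) + (-5) + (3 + 4*exp(2*I*pi/3)) + (-3 + exp(-2*I*pi/3) + 3*exp(I*pi/3))] = 0/6 = 0
  <chi_rho, chi_3> = (1/6)[1*(7)*conj(1) + 1*(3*exp(-I*pi/3) + exp(-2*I*pi/3) + 3*exp(I*pi/3))*conj(-1) + 1*(3*exp(-2*I*pi/3) + 4*exp(2*I*pi/3))*conj(1) + 1*(-5)*conj(-1) + 1*(4*exp(-2*I*pi/3) + 3*exp(2*I*pi/3))*conj(1) + 1*(3*exp(-I*pi/3) + exp(2*I*pi/3) + 3*exp(I*pi/3))*conj(-1)]
      = (1/6)[(7) + (-3*exp(I*pi/3) - exp(-2*I*pi/3) - 3*exp(-I*pi/3)) + (3*exp(-2*I*pi/3) + 4*exp(2*I*pi/3)) + (5) + (4*exp(-2*I*pi/3) + 3*exp(2*I*pi/3)) + (-3*exp(I*pi/3) - exp(2*I*pi/3) - 3*exp(-I*pi/3))] = 0/6 = 0
  <chi_rho, chi_4> = (1/6)[1*(7)*conj(1) + 1*(3*exp(-I*pi/3) + exp(-2*I*pi/3) + 3*exp(I*pi/3))*conj(exp(-2*I*pi/3)) + 1*(3*exp(-2*I*pi/3) + 4*exp(2*I*pi/3))*conj(exp(2*I*pi/3)) + 1*(-5)*conj(1) + 1*(4*exp(-2*I*pi/3) + 3*exp(2*I*pi/3))*conj(exp(-2*I*pi/3)) + 1*(3*exp(-I*pi/3) + exp(2*I*pi/3) + 3*exp(I*pi/3))*conj(exp(2*I*pi/3))]
      = (1/6)[(7) + (-2 + 3*exp(I*pi/3)) + (4 + 3*exp(2*I*pi/3)) + (-5) + (4 + 3*exp(-2*I*pi/3)) + (-2 + 3*exp(-I*pi/3))] = 6/6 = 1
  <chi_rho, chi_5> = (1/6)[1*(7)*conj(1) + 1*(3*exp(-I*pi/3) + exp(-2*I*pi/3) + 3*exp(I*pi/3))*conj(exp(-I*pi/3)) + 1*(3*exp(-2*I*pi/3) + 4*exp(2*I*pi/3))*conj(exp(-2*I*pi/3)) + 1*(-5)*conj(-1) + 1*(4*exp(-2*I*pi/3) + 3*exp(2*I*pi/3))*conj(exp(2*I*pi/3)) + 1*(3*exp(-I*pi/3) + exp(2*I*pi/3) + 3*exp(I*pi/3))*conj(exp(I*pi/3))]
      = (1/6)[(7) + (3 + exp(-I*pi/3) + 3*exp(2*I*pi/3)) + (3 + 4*exp(-2*I*pi/3)) + (5) + (3 + 4*exp(2*I*pi/3)) + (3 + 3*exp(-2*I*pi/3) + exp(I*pi/3))] = 18/6 = 3
(Exp terms are combined using exp(i*s)*conj(exp(i*t)) = exp(i*(s-t)), and sums of them are collapsed using the identity that for every m > 1 the m distinct m-th roots of unity sum to 0, e.g. 1 + exp(2*I*pi/3) + exp(-2*I*pi/3) = 0.)
Dimension check: dim(rho) = sum (mult * dim) = 0*1 + 3*1 + 0*1 + 0*1 + 1*1 + 3*1 = 7 = chi_rho(e) = 7.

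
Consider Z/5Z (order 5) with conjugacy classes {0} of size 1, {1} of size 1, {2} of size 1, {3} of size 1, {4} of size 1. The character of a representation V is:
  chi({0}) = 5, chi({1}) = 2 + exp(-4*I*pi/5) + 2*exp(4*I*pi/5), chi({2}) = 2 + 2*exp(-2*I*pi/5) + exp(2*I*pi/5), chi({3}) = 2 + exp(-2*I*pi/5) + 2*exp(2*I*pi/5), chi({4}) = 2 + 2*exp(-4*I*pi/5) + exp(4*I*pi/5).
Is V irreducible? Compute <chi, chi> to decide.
Not irreducible (reducible): <chi, chi> = 9 > 1.

Reasoning: <chi, chi> = (1/|G|) sum_C |C| * |chi(C)|^2 = (1/5)[1*|5|^2 + 1*|2 + exp(-4*I*pi/5) + 2*exp(4*I*pi/5)|^2 + 1*|2 + 2*exp(-2*I*pi/5) + exp(2*I*pi/5)|^2 + 1*|2 + exp(-2*I*pi/5) + 2*exp(2*I*pi/5)|^2 + 1*|2 + 2*exp(-4*I*pi/5) + exp(4*I*pi/5)|^2]
  = (1/5)[(25) + (9 + 6*exp(-4*I*pi/5) + 2*exp(-2*I*pi/5) + 2*exp(2*I*pi/5) + 6*exp(4*I*pi/5)) + (9 + 6*exp(-2*I*pi/5) + 2*exp(-4*I*pi/5) + 2*exp(4*I*pi/5) + 6*exp(2*I*pi/5)) + (9 + 6*exp(-2*I*pi/5) + 2*exp(-4*I*pi/5) + 2*exp(4*I*pi/5) + 6*exp(2*I*pi/5)) + (9 + 6*exp(-4*I*pi/5) + 2*exp(-2*I*pi/5) + 2*exp(2*I*pi/5) + 6*exp(4*I*pi/5))] = 45/5 = 9.
(Exp terms are combined using exp(i*s)*conj(exp(i*t)) = exp(i*(s-t)), and sums of them are collapsed using the identity that for every m > 1 the m distinct m-th roots of unity sum to 0, e.g. 1 + exp(2*I*pi/3) + exp(-2*I*pi/3) = 0.)
A character is irreducible iff <chi, chi> = 1, so this representation is reducible.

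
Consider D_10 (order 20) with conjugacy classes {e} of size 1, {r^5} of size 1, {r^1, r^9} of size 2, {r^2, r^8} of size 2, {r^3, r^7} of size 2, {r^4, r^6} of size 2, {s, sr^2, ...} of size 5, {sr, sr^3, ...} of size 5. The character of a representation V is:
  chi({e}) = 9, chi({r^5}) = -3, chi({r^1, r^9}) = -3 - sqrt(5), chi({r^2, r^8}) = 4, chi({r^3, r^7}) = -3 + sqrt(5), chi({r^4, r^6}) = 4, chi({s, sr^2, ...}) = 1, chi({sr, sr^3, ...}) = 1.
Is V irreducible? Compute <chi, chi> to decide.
Not irreducible (reducible): <chi, chi> = 11 > 1.

Reasoning: <chi, chi> = (1/|G|) sum_C |C| * |chi(C)|^2 = (1/20)[1*|9|^2 + 1*|-3|^2 + 2*|-3 - sqrt(5)|^2 + 2*|4|^2 + 2*|-3 + sqrt(5)|^2 + 2*|4|^2 + 5*|1|^2 + 5*|1|^2]
  = (1/20)[(81) + (9) + (12*sqrt(5) + 28) + (32) + (28 - 12*sqrt(5)) + (32) + (5) + (5)] = 220/20 = 11.
A character is irreducible iff <chi, chi> = 1, so this representation is reducible.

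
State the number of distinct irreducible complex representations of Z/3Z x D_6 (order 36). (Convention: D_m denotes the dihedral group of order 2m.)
18

Explanation: The number of irreducible complex representations of a finite group equals its number of conjugacy classes. For a direct product, #classes(G x H) = #classes(G) * #classes(H). Z/3Z has 3 classes (abelian), D_6 has 6 classes, so 3 * 6 = 18, so Z/3Z x D_6 (order 36) has exactly 18 irreducible complex representations.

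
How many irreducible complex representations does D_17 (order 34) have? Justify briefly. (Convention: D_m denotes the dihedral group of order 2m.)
10

Justification: The number of irreducible complex representations of a finite group equals its number of conjugacy classes. D_17 has 10 conjugacy classes ((n+3)/2 for n odd), so D_17 (order 34) has exactly 10 irreducible complex representations.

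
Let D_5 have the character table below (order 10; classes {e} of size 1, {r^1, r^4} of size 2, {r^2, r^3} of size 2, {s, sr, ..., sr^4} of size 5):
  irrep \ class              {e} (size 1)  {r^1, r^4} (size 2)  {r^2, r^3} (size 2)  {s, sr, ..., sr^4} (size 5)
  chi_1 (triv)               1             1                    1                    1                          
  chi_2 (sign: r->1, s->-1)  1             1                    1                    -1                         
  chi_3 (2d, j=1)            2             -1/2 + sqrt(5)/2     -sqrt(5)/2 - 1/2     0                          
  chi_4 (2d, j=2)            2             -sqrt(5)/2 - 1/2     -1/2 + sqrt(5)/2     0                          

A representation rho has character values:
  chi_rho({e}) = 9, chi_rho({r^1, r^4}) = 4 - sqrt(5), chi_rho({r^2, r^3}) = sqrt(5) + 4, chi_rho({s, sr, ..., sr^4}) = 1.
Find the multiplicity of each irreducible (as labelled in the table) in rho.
Multiplicities: chi_1: 3, chi_2: 2, chi_3: 0, chi_4: 2.

Justification: Use <chi_rho, chi> = (1/|G|) sum_C |C| * chi_rho(C) * conj(chi(C)) with |G| = 10 for each irreducible chi in the table:
  <chi_rho, chi_1> = (1/10)[1*(9)*conj(1) + 2*(4 - sqrt(5))*conj(1) + 2*(sqrt(5) + 4)*conj(1) + 5*(1)*conj(1)]
      = (1/10)[(9) + (8 - 2*sqrt(5)) + (2*sqrt(5) + 8) + (5)] = 30/10 = 3
  <chi_rho, chi_2> = (1/10)[1*(9)*conj(1) + 2*(4 - sqrt(5))*conj(1) + 2*(sqrt(5) + 4)*conj(1) + 5*(1)*conj(-1)]
      = (1/10)[(9) + (8 - 2*sqrt(5)) + (2*sqrt(5) + 8) + (-5)] = 20/10 = 2
  <chi_rho, chi_3> = (1/10)[1*(9)*conj(2) + 2*(4 - sqrt(5))*conj(-1/2 + sqrt(5)/2) + 2*(sqrt(5) + 4)*conj(-sqrt(5)/2 - 1/2) + 5*(1)*conj(0)]
      = (1/10)[(18) + (-9 + 5*sqrt(5)) + (-5*sqrt(5) - 9) + (0)] = 0/10 = 0
  <chi_rho, chi_4> = (1/10)[1*(9)*conj(2) + 2*(4 - sqrt(5))*conj(-sqrt(5)/2 - 1/2) + 2*(sqrt(5) + 4)*conj(-1/2 + sqrt(5)/2) + 5*(1)*conj(0)]
      = (1/10)[(18) + (1 - 3*sqrt(5)) + (1 + 3*sqrt(5)) + (0)] = 20/10 = 2
Dimension check: dim(rho) = sum (mult * dim) = 3*1 + 2*1 + 0*2 + 2*2 = 9 = chi_rho(e) = 9.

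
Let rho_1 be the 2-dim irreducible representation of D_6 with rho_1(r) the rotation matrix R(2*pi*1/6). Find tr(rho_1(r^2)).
chi_{rho_1}(r^2) = 2*cos(2*pi*1*2/6) = -1

Details: rho_1(r^2) is rotation by angle 2*pi*1*2/6, whose trace is 2*cos(2*pi*1*2/6) = -1.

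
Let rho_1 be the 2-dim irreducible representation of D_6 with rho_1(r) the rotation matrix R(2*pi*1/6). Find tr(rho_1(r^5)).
chi_{rho_1}(r^5) = 2*cos(2*pi*1*5/6) = 1

Justification: rho_1(r^5) is rotation by angle 2*pi*1*5/6, whose trace is 2*cos(2*pi*1*5/6) = 1.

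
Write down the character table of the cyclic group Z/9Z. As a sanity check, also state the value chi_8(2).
Character table of Z/9Z (irreps indexed chi_0,...,chi_8 with chi_k(m) = zeta_9^(k*m), zeta_9 = exp(2*pi*i/9)):
  irrep \ class  {0} (size 1)  {1} (size 1)    {2} (size 1)    {3} (size 1)    {4} (size 1)    {5} (size 1)    {6} (size 1)    {7} (size 1)    {8} (size 1)  
  chi_0          1             1               1               1               1               1               1               1               1             
  chi_1          1             exp(2*I*pi/9)   exp(4*I*pi/9)   exp(2*I*pi/3)   exp(8*I*pi/9)   exp(-8*I*pi/9)  exp(-2*I*pi/3)  exp(-4*I*pi/9)  exp(-2*I*pi/9)
  chi_2          1             exp(4*I*pi/9)   exp(8*I*pi/9)   exp(-2*I*pi/3)  exp(-2*I*pi/9)  exp(2*I*pi/9)   exp(2*I*pi/3)   exp(-8*I*pi/9)  exp(-4*I*pi/9)
  chi_3          1             exp(2*I*pi/3)   exp(-2*I*pi/3)  1               exp(2*I*pi/3)   exp(-2*I*pi/3)  1               exp(2*I*pi/3)   exp(-2*I*pi/3)
  chi_4          1             exp(8*I*pi/9)   exp(-2*I*pi/9)  exp(2*I*pi/3)   exp(-4*I*pi/9)  exp(4*I*pi/9)   exp(-2*I*pi/3)  exp(2*I*pi/9)   exp(-8*I*pi/9)
  chi_5          1             exp(-8*I*pi/9)  exp(2*I*pi/9)   exp(-2*I*pi/3)  exp(4*I*pi/9)   exp(-4*I*pi/9)  exp(2*I*pi/3)   exp(-2*I*pi/9)  exp(8*I*pi/9) 
  chi_6          1             exp(-2*I*pi/3)  exp(2*I*pi/3)   1               exp(-2*I*pi/3)  exp(2*I*pi/3)   1               exp(-2*I*pi/3)  exp(2*I*pi/3) 
  chi_7          1             exp(-4*I*pi/9)  exp(-8*I*pi/9)  exp(2*I*pi/3)   exp(2*I*pi/9)   exp(-2*I*pi/9)  exp(-2*I*pi/3)  exp(8*I*pi/9)   exp(4*I*pi/9) 
  chi_8          1             exp(-2*I*pi/9)  exp(-4*I*pi/9)  exp(-2*I*pi/3)  exp(-8*I*pi/9)  exp(8*I*pi/9)   exp(2*I*pi/3)   exp(4*I*pi/9)   exp(2*I*pi/9) 

Spot check: chi_8(2) = zeta_9^(8*2) = zeta_9^16 = exp(-4*I*pi/9).

Explanation: Z/9Z is abelian, so all 9 irreducible complex representations are 1-dimensional. They are given by chi_k(m) = zeta_9^(k*m) for k = 0,...,8. Row orthogonality: sum_m chi_k(m) conj(chi_l(m)) = 9 * [k = l].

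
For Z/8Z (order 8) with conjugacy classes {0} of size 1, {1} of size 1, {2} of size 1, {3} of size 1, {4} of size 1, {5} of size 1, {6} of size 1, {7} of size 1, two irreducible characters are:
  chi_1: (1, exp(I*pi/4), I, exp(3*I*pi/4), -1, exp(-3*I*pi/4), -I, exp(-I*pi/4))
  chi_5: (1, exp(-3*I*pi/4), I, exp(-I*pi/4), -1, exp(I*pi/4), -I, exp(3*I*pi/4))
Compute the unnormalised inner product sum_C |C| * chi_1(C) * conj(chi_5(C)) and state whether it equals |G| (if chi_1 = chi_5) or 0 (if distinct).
Sum = 0; so <chi_1, chi_5> = 0 (distinct irreducibles are orthogonal).

Compute term by term over conjugacy classes (|C| * chi_1(C) * conj(chi_5(C))):
  1*(1)*conj(1) + 1*(exp(I*pi/4))*conj(exp(-3*I*pi/4)) + 1*(I)*conj(I) + 1*(exp(3*I*pi/4))*conj(exp(-I*pi/4)) + 1*(-1)*conj(-1) + 1*(exp(-3*I*pi/4))*conj(exp(I*pi/4)) + 1*(-I)*conj(-I) + 1*(exp(-I*pi/4))*conj(exp(3*I*pi/4))
  = (1) + (-1) + (1) + (-1) + (1) + (-1) + (1) + (-1)
  = 0.
(Exp terms are combined using exp(i*s)*conj(exp(i*t)) = exp(i*(s-t)), and sums of them are collapsed using the identity that for every m > 1 the m distinct m-th roots of unity sum to 0, e.g. 1 + exp(2*I*pi/3) + exp(-2*I*pi/3) = 0.)
Dividing by |G| = 8 gives 0/8 = 0, matching the row-orthogonality relation <chi_1, chi_5> = [chi_1 = chi_5].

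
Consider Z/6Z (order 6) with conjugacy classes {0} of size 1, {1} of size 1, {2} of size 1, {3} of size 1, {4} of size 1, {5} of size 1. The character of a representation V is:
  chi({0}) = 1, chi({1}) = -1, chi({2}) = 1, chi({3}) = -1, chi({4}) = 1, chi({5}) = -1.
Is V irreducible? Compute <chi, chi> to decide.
Irreducible: <chi, chi> = 1.

Explanation: <chi, chi> = (1/|G|) sum_C |C| * |chi(C)|^2 = (1/6)[1*|1|^2 + 1*|-1|^2 + 1*|1|^2 + 1*|-1|^2 + 1*|1|^2 + 1*|-1|^2]
  = (1/6)[(1) + (1) + (1) + (1) + (1) + (1)] = 6/6 = 1.
(Exp terms are combined using exp(i*s)*conj(exp(i*t)) = exp(i*(s-t)), and sums of them are collapsed using the identity that for every m > 1 the m distinct m-th roots of unity sum to 0, e.g. 1 + exp(2*I*pi/3) + exp(-2*I*pi/3) = 0.)
A character is irreducible iff <chi, chi> = 1, so this representation is irreducible.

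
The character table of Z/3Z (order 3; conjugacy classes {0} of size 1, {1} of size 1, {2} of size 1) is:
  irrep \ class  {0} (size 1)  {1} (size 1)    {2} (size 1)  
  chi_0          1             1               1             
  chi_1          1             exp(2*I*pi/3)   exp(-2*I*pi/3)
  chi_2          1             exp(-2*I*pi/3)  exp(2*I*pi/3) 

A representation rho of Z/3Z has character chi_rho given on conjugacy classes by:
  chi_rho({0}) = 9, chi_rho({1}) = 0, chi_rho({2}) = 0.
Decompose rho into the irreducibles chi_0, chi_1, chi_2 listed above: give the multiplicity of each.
Multiplicities: chi_0: 3, chi_1: 3, chi_2: 3.

Explanation: Use <chi_rho, chi> = (1/|G|) sum_C |C| * chi_rho(C) * conj(chi(C)) with |G| = 3 for each irreducible chi in the table:
  <chi_rho, chi_0> = (1/3)[1*(9)*conj(1) + 1*(0)*conj(1) + 1*(0)*conj(1)]
      = (1/3)[(9) + (0) + (0)] = 9/3 = 3
  <chi_rho, chi_1> = (1/3)[1*(9)*conj(1) + 1*(0)*conj(exp(2*I*pi/3)) + 1*(0)*conj(exp(-2*I*pi/3))]
      = (1/3)[(9) + (0) + (0)] = 9/3 = 3
  <chi_rho, chi_2> = (1/3)[1*(9)*conj(1) + 1*(0)*conj(exp(-2*I*pi/3)) + 1*(0)*conj(exp(2*I*pi/3))]
      = (1/3)[(9) + (0) + (0)] = 9/3 = 3
(Exp terms are combined using exp(i*s)*conj(exp(i*t)) = exp(i*(s-t)), and sums of them are collapsed using the identity that for every m > 1 the m distinct m-th roots of unity sum to 0, e.g. 1 + exp(2*I*pi/3) + exp(-2*I*pi/3) = 0.)
Dimension check: dim(rho) = sum (mult * dim) = 3*1 + 3*1 + 3*1 = 9 = chi_rho(e) = 9.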